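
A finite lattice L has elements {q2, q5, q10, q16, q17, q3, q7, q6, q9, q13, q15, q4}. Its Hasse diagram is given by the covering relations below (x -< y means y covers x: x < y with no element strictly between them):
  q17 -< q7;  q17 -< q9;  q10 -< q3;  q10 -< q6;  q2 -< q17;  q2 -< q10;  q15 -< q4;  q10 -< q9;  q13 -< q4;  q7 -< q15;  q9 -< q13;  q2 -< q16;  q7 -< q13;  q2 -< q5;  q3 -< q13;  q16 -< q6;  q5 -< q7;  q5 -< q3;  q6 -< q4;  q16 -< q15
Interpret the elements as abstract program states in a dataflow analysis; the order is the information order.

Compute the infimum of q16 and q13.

q2

Common lower bounds of {q16, q13}: q2.
The greatest among these is q2.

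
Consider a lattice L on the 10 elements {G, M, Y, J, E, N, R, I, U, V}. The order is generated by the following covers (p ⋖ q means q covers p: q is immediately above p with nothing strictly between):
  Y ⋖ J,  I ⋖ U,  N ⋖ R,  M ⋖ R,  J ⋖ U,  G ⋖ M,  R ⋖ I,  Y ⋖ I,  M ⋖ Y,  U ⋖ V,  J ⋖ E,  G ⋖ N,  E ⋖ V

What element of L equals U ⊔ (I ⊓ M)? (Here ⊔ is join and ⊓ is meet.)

I ∧ M = M
U ∨ M = U

U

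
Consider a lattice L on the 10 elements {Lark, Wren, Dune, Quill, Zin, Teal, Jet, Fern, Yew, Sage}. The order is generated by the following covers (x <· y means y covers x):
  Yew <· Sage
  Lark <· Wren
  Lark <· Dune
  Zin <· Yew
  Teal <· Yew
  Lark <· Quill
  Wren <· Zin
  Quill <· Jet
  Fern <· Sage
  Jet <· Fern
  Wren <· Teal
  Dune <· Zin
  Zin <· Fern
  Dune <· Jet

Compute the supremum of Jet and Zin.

Fern

Common upper bounds of {Jet, Zin}: Fern, Sage.
The least among these is Fern.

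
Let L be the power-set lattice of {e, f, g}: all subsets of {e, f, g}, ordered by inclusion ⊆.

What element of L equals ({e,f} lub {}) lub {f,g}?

{e,f,g}

{e,f} ∨ {} = {e,f}
{e,f} ∨ {f,g} = {e,f,g}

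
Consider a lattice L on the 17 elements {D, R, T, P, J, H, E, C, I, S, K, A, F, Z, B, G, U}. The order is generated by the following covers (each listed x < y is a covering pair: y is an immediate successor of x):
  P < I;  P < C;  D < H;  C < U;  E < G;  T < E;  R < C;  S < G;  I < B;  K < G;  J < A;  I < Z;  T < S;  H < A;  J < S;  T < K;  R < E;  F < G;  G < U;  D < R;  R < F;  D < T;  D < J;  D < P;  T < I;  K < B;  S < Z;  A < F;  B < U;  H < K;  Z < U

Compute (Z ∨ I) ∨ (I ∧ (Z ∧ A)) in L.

Z ∨ I = Z
Z ∧ A = J
I ∧ J = D
Z ∨ D = Z

Z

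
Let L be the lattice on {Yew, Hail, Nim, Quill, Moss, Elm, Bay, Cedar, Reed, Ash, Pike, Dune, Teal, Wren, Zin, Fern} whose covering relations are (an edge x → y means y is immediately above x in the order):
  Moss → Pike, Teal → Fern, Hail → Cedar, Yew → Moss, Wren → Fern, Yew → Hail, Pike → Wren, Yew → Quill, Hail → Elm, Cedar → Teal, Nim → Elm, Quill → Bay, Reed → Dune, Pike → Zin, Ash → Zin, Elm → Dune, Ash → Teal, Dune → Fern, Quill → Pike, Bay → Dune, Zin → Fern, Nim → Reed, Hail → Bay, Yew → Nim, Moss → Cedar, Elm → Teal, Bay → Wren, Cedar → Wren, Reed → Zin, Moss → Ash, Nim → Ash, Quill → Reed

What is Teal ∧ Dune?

Elm

Common lower bounds of {Teal, Dune}: Elm, Hail, Nim, Yew.
The greatest among these is Elm.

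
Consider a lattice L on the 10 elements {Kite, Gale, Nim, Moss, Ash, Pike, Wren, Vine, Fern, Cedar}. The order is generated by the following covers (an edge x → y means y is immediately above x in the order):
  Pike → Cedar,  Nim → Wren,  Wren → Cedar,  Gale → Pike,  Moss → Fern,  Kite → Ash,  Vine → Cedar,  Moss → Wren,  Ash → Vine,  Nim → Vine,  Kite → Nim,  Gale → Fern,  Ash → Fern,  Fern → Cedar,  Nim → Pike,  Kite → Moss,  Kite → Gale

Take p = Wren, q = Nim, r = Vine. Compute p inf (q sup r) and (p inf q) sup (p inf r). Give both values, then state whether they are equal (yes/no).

q sup r = Vine, so p inf (q sup r) = Wren inf Vine = Nim.
p inf q = Nim and p inf r = Nim, so (p inf q) sup (p inf r) = Nim sup Nim = Nim.
Equal: yes.

Nim; Nim; yes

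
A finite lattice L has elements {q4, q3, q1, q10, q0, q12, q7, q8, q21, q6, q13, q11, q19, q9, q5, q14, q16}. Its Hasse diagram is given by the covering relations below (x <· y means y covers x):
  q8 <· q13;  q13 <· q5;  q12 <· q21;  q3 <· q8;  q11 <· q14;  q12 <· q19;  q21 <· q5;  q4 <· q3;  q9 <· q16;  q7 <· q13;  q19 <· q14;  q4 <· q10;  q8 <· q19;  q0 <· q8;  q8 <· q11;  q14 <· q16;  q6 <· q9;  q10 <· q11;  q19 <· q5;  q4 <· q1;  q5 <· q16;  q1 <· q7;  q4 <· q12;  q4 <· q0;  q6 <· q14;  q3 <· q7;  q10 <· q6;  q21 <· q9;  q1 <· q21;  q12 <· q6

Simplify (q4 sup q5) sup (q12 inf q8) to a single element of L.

q5

q4 ∨ q5 = q5
q12 ∧ q8 = q4
q5 ∨ q4 = q5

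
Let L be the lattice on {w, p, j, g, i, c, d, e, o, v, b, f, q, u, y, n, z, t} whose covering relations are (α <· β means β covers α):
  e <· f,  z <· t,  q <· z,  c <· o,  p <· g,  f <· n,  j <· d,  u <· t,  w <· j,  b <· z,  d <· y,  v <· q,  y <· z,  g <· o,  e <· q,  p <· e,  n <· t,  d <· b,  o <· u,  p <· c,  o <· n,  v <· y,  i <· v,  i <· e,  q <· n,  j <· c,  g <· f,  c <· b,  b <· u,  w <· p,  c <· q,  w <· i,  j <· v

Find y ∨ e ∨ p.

z

Common upper bounds of {y, e, p}: t, z.
The least among these is z.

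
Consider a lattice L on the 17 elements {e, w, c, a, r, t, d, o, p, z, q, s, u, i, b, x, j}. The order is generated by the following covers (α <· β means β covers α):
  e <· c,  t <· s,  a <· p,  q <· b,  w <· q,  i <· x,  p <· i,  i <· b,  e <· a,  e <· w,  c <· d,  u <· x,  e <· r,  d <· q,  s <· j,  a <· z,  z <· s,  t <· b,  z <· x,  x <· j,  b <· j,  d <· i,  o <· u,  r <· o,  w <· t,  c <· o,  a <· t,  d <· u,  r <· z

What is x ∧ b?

Common lower bounds of {x, b}: a, c, d, e, i, p.
The greatest among these is i.

i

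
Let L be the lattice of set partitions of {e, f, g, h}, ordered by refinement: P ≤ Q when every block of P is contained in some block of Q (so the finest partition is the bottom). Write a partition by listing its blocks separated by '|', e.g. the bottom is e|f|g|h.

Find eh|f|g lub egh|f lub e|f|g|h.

egh|f

The join of eh|f|g, egh|f, e|f|g|h merges any blocks that overlap across the partitions, giving egh|f.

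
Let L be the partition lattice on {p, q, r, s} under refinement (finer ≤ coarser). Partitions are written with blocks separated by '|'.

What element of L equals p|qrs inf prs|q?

p|q|rs

p|qrs ∧ prs|q = p|q|rs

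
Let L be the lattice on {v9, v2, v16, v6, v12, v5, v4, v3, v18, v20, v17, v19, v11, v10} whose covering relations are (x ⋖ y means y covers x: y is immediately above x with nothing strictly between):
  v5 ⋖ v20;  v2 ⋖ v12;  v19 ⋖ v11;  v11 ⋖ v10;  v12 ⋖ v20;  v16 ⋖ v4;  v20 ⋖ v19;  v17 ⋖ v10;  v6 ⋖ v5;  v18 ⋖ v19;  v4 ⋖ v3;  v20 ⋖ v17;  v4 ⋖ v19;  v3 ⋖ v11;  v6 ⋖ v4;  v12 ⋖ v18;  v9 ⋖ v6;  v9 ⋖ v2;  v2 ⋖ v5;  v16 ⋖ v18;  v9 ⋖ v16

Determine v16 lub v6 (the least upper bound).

Common upper bounds of {v16, v6}: v10, v11, v19, v3, v4.
The least among these is v4.

v4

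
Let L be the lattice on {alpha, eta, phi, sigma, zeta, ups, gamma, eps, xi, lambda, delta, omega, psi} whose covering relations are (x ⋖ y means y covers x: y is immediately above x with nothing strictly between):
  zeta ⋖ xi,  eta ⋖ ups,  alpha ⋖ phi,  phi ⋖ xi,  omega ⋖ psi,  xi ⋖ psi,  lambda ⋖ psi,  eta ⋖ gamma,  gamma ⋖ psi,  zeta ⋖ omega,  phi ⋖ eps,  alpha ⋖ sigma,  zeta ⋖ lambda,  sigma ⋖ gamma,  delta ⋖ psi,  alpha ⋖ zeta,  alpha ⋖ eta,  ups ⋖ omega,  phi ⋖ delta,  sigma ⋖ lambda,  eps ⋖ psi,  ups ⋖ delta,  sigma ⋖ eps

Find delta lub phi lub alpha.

Common upper bounds of {delta, phi, alpha}: delta, psi.
The least among these is delta.

delta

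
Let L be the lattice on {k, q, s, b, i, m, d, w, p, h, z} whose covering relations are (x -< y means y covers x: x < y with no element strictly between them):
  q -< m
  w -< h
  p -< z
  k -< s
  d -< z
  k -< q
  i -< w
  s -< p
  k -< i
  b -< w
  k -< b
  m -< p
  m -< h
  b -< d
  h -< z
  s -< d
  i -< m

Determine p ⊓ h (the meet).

m

Common lower bounds of {p, h}: i, k, m, q.
The greatest among these is m.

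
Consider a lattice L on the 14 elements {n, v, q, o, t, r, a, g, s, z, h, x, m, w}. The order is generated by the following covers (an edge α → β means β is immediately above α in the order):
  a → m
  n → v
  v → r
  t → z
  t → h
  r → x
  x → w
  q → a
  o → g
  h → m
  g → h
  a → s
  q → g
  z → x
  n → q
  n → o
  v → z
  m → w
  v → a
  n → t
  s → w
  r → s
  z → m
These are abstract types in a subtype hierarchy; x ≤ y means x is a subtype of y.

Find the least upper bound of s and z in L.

Common upper bounds of {s, z}: w.
The least among these is w.

w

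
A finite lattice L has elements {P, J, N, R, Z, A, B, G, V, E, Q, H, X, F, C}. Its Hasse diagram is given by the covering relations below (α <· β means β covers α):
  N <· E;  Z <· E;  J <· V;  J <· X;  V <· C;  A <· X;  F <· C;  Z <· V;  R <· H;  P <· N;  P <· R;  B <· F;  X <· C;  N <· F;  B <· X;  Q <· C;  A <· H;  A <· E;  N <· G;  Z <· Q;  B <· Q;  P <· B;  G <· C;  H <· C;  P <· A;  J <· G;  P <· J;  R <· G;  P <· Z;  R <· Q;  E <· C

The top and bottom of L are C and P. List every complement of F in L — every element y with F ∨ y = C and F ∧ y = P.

A, H, J, R, V, Z

Need y with F ∨ y = C and F ∧ y = P.
Checking each element gives: A, H, J, R, V, Z.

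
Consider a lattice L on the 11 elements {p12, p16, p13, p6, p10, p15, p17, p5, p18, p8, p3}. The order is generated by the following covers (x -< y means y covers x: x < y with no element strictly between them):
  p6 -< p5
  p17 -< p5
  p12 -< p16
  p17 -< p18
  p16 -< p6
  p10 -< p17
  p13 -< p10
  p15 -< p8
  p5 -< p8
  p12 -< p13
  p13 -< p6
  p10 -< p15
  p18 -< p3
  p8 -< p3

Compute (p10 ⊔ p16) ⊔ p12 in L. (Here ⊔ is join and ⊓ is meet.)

p5

p10 ∨ p16 = p5
p5 ∨ p12 = p5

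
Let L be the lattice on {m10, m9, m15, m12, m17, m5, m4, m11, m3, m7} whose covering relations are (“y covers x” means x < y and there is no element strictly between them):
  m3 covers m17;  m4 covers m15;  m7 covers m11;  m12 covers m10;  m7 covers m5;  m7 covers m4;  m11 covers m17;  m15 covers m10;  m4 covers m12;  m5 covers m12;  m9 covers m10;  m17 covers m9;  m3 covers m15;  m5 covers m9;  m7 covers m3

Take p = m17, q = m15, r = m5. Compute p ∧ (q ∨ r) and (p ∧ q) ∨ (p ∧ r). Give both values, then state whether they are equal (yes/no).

q ∨ r = m7, so p ∧ (q ∨ r) = m17 ∧ m7 = m17.
p ∧ q = m10 and p ∧ r = m9, so (p ∧ q) ∨ (p ∧ r) = m10 ∨ m9 = m9.
Equal: no.

m17; m9; no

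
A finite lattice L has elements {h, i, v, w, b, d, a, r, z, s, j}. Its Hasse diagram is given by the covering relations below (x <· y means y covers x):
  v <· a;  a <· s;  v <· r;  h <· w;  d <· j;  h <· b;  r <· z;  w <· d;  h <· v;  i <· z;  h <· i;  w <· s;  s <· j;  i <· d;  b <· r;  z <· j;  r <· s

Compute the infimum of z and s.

r

Common lower bounds of {z, s}: b, h, r, v.
The greatest among these is r.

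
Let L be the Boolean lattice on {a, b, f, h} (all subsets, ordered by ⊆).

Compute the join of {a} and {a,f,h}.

Under ⊆, join is union: {a} ∪ {a,f,h} = {a,f,h}.

{a,f,h}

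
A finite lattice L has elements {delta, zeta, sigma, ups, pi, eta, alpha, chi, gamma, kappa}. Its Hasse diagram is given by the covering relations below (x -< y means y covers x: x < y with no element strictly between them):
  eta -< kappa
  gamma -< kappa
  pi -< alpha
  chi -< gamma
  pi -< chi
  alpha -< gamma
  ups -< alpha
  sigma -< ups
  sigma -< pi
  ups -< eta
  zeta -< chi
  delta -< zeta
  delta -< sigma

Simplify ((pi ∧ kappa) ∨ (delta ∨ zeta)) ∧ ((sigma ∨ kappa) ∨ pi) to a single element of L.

chi

pi ∧ kappa = pi
delta ∨ zeta = zeta
pi ∨ zeta = chi
sigma ∨ kappa = kappa
kappa ∨ pi = kappa
chi ∧ kappa = chi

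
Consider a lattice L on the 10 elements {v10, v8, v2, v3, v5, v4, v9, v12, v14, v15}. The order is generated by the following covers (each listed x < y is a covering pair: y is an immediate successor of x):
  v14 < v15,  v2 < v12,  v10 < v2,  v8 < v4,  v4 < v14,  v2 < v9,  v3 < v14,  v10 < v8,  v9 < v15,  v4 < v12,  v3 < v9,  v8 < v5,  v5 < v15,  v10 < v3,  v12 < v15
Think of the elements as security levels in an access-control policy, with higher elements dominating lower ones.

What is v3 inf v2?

v10

Common lower bounds of {v3, v2}: v10.
The greatest among these is v10.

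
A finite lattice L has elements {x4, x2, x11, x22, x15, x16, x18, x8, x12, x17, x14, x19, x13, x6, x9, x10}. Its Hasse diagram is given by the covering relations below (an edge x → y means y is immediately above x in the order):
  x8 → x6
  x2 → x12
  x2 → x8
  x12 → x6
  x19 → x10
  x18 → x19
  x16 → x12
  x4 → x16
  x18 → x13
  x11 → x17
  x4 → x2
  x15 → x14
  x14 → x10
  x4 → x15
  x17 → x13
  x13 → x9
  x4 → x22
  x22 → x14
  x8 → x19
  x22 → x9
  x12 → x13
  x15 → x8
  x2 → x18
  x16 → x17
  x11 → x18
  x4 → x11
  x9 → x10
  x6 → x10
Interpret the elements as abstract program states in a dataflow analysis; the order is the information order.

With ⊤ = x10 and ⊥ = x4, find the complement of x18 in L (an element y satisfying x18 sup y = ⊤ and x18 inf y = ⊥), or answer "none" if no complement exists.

x14

Need y with x18 ∨ y = x10 and x18 ∧ y = x4.
Checking each element gives: x14.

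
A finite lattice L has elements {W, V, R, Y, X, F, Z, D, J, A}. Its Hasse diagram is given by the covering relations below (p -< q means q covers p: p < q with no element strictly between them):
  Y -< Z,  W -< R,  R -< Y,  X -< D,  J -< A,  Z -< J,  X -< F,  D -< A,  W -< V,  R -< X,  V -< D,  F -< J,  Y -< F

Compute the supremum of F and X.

F

Common upper bounds of {F, X}: A, F, J.
The least among these is F.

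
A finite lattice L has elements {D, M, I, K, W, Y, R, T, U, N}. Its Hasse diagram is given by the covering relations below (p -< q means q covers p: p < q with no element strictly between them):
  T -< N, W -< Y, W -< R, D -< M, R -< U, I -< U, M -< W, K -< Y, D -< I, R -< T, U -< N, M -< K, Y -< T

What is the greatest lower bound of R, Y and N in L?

W

Common lower bounds of {R, Y, N}: D, M, W.
The greatest among these is W.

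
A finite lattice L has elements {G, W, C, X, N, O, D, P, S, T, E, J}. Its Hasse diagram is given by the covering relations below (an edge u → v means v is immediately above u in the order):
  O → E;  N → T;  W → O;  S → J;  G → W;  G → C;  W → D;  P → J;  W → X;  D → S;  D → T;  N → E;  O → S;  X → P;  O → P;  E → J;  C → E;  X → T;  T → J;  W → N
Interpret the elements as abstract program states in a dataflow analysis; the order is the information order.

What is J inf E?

Common lower bounds of {J, E}: C, E, G, N, O, W.
The greatest among these is E.

E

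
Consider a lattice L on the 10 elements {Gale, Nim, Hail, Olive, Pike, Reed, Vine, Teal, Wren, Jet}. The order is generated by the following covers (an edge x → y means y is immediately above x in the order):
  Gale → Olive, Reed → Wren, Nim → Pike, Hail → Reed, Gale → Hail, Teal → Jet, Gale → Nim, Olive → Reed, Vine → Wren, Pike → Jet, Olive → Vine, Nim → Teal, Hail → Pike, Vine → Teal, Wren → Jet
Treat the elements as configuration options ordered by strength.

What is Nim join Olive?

Common upper bounds of {Nim, Olive}: Jet, Teal.
The least among these is Teal.

Teal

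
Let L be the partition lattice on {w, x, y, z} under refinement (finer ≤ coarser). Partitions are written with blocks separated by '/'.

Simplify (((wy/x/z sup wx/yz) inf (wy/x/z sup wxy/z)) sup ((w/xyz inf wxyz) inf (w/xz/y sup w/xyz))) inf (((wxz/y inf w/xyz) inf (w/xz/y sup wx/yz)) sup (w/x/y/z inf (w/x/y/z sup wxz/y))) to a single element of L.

w/xz/y

wy/x/z ∨ wx/yz = wxyz
wy/x/z ∨ wxy/z = wxy/z
wxyz ∧ wxy/z = wxy/z
w/xyz ∧ wxyz = w/xyz
w/xz/y ∨ w/xyz = w/xyz
w/xyz ∧ w/xyz = w/xyz
wxy/z ∨ w/xyz = wxyz
wxz/y ∧ w/xyz = w/xz/y
w/xz/y ∨ wx/yz = wxyz
w/xz/y ∧ wxyz = w/xz/y
w/x/y/z ∨ wxz/y = wxz/y
w/x/y/z ∧ wxz/y = w/x/y/z
w/xz/y ∨ w/x/y/z = w/xz/y
wxyz ∧ w/xz/y = w/xz/y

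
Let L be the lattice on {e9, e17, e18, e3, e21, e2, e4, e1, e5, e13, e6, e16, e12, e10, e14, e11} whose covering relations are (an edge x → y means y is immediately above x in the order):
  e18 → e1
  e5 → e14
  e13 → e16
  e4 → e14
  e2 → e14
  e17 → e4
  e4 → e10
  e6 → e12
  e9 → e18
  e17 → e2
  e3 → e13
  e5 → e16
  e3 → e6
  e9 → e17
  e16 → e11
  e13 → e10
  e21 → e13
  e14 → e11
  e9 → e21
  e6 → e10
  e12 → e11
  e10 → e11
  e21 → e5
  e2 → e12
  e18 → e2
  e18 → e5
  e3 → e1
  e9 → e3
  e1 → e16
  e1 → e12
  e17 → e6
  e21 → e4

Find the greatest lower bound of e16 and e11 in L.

Common lower bounds of {e16, e11}: e1, e13, e16, e18, e21, e3, e5, e9.
The greatest among these is e16.

e16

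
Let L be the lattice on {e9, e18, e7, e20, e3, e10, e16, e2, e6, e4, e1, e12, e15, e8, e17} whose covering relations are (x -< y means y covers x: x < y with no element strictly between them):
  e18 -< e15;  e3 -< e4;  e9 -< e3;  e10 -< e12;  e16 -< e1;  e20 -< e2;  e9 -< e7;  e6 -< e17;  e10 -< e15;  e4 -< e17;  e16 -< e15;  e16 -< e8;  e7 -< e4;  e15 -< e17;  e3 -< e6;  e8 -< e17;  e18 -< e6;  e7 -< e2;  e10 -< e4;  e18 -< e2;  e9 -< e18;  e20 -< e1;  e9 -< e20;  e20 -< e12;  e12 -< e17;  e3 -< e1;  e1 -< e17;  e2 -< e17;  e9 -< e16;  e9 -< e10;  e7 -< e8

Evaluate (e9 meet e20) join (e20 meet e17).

e20

e9 ∧ e20 = e9
e20 ∧ e17 = e20
e9 ∨ e20 = e20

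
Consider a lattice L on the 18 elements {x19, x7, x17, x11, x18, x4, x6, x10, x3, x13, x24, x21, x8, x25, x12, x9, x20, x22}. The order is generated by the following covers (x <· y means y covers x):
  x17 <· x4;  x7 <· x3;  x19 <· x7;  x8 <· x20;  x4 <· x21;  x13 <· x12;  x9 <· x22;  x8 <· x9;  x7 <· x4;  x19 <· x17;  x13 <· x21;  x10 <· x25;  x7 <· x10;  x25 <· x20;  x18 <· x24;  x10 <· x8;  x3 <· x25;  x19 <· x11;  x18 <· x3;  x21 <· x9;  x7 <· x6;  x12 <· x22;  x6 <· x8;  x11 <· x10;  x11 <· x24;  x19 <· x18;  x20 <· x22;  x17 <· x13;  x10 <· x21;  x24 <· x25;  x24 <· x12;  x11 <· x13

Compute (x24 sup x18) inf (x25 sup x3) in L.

x24

x24 ∨ x18 = x24
x25 ∨ x3 = x25
x24 ∧ x25 = x24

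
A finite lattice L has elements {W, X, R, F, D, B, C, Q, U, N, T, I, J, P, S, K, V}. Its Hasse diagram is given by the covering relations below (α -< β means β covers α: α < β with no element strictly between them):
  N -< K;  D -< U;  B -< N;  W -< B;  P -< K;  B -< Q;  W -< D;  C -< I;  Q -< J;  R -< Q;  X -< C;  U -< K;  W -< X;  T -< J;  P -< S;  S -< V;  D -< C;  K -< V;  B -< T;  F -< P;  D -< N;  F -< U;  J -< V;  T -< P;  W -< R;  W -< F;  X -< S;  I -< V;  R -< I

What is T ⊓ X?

W

Common lower bounds of {T, X}: W.
The greatest among these is W.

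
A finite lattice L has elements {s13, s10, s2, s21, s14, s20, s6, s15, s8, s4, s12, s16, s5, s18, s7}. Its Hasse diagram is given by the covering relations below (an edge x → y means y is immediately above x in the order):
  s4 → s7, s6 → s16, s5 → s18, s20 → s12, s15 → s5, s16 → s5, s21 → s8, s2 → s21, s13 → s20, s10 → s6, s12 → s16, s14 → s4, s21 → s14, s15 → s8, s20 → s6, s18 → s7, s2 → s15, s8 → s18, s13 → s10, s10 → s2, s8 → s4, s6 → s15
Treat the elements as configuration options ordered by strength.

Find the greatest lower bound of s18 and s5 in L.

s5

Common lower bounds of {s18, s5}: s10, s12, s13, s15, s16, s2, s20, s5, s6.
The greatest among these is s5.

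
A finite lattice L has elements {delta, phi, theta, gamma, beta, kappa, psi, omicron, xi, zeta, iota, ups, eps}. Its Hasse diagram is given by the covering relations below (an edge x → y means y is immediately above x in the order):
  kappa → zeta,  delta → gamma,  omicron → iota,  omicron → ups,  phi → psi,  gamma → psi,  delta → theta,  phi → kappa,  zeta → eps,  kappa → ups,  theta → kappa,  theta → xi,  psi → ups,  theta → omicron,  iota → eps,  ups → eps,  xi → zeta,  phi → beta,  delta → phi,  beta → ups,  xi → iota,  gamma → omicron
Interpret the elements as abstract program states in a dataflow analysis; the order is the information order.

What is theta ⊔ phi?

kappa

Common upper bounds of {theta, phi}: eps, kappa, ups, zeta.
The least among these is kappa.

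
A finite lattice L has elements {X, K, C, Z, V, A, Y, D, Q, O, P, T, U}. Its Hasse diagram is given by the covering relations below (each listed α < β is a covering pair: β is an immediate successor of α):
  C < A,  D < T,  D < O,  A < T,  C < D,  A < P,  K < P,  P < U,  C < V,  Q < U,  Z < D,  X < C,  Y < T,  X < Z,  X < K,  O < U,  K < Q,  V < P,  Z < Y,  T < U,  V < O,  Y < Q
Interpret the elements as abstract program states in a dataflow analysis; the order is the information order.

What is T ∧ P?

Common lower bounds of {T, P}: A, C, X.
The greatest among these is A.

A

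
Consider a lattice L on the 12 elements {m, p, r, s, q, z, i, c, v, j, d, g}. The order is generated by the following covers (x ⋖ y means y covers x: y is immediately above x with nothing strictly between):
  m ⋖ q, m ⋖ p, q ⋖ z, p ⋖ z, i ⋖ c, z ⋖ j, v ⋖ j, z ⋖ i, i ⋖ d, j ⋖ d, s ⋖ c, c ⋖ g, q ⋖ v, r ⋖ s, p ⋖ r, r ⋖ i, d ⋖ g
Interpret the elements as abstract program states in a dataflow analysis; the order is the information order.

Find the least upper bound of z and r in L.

i

Common upper bounds of {z, r}: c, d, g, i.
The least among these is i.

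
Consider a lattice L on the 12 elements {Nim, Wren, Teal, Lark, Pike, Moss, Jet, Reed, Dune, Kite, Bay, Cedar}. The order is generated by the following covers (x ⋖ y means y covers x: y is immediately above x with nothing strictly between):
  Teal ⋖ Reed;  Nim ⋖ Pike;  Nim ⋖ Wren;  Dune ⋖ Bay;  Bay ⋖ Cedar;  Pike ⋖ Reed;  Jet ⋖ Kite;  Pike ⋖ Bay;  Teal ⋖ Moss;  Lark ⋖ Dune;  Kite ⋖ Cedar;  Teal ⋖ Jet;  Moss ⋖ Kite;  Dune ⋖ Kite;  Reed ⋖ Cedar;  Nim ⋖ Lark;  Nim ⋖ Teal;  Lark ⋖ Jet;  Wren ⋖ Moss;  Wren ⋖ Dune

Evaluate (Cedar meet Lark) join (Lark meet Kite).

Lark

Cedar ∧ Lark = Lark
Lark ∧ Kite = Lark
Lark ∨ Lark = Lark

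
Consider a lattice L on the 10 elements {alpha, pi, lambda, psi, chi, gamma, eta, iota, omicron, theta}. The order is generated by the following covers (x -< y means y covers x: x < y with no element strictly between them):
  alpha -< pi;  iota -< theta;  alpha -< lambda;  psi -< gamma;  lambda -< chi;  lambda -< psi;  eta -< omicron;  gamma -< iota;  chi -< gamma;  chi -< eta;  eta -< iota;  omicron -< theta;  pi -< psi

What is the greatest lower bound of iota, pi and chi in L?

Common lower bounds of {iota, pi, chi}: alpha.
The greatest among these is alpha.

alpha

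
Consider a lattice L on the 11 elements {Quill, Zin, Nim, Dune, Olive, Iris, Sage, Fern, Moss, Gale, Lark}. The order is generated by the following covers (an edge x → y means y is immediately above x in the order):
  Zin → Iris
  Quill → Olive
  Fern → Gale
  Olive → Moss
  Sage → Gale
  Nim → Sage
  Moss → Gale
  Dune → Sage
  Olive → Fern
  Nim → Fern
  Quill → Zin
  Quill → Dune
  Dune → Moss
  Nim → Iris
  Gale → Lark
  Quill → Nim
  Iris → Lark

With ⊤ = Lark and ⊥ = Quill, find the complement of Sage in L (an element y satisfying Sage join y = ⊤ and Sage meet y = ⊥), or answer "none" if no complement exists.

Need y with Sage ∨ y = Lark and Sage ∧ y = Quill.
Checking each element gives: Zin.

Zin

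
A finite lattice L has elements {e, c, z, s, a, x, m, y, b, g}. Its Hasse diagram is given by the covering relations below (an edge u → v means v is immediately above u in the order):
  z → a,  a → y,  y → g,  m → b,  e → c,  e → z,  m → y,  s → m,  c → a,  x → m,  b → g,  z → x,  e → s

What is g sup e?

Common upper bounds of {g, e}: g.
The least among these is g.

g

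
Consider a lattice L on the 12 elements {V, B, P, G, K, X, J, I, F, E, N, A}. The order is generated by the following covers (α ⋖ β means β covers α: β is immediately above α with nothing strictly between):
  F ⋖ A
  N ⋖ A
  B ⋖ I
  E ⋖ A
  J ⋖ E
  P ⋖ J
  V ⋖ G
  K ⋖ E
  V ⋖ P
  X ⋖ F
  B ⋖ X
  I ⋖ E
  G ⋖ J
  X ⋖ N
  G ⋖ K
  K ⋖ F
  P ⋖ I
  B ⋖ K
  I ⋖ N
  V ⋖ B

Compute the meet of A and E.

Common lower bounds of {A, E}: B, E, G, I, J, K, P, V.
The greatest among these is E.

E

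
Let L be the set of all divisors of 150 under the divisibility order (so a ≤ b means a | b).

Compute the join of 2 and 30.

In the divisibility order, the join is the least common multiple: lcm(2, 30) = 30.

30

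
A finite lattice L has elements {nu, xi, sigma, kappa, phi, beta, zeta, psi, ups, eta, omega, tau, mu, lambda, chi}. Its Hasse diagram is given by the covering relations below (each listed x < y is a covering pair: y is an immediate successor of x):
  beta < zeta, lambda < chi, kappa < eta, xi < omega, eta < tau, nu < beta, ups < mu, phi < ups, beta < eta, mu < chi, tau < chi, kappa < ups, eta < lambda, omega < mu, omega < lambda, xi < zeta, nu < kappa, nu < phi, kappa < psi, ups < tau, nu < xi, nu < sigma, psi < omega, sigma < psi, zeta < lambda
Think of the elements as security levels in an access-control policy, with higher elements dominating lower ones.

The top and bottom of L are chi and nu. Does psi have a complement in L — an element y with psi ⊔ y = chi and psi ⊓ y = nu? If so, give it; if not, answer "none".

For every candidate y, either psi ∨ y ≠ chi or psi ∧ y ≠ nu; no complement exists.

none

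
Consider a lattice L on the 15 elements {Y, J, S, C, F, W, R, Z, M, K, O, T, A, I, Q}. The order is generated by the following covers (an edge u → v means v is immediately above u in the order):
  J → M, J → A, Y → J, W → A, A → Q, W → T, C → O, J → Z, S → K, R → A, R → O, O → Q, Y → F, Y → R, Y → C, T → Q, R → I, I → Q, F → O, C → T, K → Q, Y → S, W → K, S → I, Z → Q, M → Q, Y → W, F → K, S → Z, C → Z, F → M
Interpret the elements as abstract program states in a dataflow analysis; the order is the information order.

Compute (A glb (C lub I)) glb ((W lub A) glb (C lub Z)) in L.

C ∨ I = Q
A ∧ Q = A
W ∨ A = A
C ∨ Z = Z
A ∧ Z = J
A ∧ J = J

J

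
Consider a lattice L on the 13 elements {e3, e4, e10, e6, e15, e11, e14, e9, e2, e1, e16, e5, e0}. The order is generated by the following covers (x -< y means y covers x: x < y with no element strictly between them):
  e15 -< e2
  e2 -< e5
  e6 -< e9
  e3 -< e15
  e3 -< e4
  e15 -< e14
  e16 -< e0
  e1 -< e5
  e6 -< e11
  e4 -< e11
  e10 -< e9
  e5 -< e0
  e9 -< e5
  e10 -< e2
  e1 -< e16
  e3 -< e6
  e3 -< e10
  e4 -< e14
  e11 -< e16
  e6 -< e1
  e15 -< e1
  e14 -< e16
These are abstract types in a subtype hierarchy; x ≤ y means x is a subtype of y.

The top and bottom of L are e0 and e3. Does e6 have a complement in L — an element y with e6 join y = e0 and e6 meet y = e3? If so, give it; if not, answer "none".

For every candidate y, either e6 ∨ y ≠ e0 or e6 ∧ y ≠ e3; no complement exists.

none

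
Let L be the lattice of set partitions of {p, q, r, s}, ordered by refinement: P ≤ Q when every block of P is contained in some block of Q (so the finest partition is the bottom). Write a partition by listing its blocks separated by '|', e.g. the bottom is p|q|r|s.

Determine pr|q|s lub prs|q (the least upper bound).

prs|q

Common upper bounds of {pr|q|s, prs|q}: pqrs, prs|q.
The least among these is prs|q.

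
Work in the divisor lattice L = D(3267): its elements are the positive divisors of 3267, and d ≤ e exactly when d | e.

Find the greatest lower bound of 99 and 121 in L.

11

Common lower bounds of {99, 121}: 1, 11.
The greatest among these is 11.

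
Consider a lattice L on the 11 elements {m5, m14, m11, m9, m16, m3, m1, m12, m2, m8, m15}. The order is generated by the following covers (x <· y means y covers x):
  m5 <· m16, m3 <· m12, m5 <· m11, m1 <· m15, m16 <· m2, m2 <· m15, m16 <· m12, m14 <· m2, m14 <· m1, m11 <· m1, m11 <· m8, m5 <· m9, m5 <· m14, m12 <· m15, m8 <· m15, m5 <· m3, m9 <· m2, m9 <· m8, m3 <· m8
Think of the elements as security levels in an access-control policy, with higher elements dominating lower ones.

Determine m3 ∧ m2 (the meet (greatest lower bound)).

m5

Common lower bounds of {m3, m2}: m5.
The greatest among these is m5.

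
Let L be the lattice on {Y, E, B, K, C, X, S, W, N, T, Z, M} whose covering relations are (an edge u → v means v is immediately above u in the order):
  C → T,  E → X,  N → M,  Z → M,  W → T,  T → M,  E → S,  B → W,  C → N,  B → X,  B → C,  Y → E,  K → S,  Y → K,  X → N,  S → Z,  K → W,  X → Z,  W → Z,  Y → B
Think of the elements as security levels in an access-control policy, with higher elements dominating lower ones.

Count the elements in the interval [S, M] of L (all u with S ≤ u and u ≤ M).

3

The interval [S, M] = {M, S, Z}, which has 3 elements.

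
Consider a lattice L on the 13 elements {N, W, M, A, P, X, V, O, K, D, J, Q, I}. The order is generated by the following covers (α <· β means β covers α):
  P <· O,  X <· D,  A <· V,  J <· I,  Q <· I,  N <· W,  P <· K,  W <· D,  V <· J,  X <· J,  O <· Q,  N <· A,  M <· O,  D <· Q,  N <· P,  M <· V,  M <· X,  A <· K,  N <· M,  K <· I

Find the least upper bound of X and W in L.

D

Common upper bounds of {X, W}: D, I, Q.
The least among these is D.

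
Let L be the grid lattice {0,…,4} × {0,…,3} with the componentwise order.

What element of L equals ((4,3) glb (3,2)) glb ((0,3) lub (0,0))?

(4,3) ∧ (3,2) = (3,2)
(0,3) ∨ (0,0) = (0,3)
(3,2) ∧ (0,3) = (0,2)

(0,2)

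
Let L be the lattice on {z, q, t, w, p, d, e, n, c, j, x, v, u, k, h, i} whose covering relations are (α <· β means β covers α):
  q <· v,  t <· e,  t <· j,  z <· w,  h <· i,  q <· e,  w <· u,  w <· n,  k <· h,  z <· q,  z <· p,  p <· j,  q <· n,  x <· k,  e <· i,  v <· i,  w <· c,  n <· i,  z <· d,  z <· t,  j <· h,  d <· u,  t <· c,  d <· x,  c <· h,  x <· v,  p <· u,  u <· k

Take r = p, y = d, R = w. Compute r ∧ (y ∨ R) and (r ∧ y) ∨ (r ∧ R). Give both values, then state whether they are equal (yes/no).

p; z; no

y ∨ R = u, so r ∧ (y ∨ R) = p ∧ u = p.
r ∧ y = z and r ∧ R = z, so (r ∧ y) ∨ (r ∧ R) = z ∨ z = z.
Equal: no.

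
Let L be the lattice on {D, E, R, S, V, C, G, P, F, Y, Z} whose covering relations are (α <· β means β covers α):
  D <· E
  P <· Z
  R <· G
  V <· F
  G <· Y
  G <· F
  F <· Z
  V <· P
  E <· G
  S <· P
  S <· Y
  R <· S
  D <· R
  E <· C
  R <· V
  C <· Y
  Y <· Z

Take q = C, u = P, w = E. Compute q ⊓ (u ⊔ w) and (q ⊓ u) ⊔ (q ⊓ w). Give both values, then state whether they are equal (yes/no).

u ⊔ w = Z, so q ⊓ (u ⊔ w) = C ⊓ Z = C.
q ⊓ u = D and q ⊓ w = E, so (q ⊓ u) ⊔ (q ⊓ w) = D ⊔ E = E.
Equal: no.

C; E; no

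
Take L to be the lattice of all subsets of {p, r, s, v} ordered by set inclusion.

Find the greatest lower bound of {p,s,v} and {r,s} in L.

{s}

Common lower bounds of {{p,s,v}, {r,s}}: {s}, ∅.
The greatest among these is {s}.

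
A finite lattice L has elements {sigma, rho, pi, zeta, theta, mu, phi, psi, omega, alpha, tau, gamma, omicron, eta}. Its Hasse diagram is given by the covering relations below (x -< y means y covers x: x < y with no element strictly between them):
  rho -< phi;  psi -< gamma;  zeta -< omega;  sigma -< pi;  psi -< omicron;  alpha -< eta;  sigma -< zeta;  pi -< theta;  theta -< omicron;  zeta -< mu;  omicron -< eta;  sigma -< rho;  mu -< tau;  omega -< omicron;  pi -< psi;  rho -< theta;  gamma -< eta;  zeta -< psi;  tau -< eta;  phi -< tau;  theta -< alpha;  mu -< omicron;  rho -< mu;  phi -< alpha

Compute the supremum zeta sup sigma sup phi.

tau

Common upper bounds of {zeta, sigma, phi}: eta, tau.
The least among these is tau.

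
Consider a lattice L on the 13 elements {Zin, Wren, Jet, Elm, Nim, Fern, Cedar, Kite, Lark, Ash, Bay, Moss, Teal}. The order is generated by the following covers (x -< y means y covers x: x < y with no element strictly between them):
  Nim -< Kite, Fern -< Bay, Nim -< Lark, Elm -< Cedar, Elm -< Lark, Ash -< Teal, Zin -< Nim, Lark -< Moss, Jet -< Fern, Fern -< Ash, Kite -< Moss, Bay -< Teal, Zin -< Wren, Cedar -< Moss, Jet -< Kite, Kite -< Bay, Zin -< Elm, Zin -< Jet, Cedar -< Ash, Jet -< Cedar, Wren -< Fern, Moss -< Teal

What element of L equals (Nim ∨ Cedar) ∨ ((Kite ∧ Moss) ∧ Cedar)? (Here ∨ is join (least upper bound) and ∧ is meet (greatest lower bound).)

Moss

Nim ∨ Cedar = Moss
Kite ∧ Moss = Kite
Kite ∧ Cedar = Jet
Moss ∨ Jet = Moss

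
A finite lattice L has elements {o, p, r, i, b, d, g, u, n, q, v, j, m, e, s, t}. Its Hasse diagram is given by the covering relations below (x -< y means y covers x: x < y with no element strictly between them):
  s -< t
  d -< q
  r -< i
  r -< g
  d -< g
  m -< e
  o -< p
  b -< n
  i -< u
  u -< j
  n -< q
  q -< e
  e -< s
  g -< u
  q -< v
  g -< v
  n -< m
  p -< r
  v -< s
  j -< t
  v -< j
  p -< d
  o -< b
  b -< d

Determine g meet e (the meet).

Common lower bounds of {g, e}: b, d, o, p.
The greatest among these is d.

d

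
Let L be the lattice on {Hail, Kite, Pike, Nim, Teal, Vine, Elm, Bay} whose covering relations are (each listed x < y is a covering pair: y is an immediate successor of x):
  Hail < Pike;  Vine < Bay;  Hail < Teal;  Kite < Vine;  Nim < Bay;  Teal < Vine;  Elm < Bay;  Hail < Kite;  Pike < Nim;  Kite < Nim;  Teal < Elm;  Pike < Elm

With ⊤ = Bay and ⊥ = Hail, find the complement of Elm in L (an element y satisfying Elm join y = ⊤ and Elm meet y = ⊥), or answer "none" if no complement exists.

Kite

Need y with Elm ∨ y = Bay and Elm ∧ y = Hail.
Checking each element gives: Kite.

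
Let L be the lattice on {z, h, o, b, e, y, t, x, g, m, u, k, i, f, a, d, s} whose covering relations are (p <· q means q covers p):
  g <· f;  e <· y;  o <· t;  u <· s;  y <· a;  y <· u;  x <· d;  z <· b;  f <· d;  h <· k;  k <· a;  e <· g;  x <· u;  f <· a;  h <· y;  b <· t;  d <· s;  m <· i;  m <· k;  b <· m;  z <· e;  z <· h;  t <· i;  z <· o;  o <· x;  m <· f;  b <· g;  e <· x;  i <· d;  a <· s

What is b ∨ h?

Common upper bounds of {b, h}: a, k, s.
The least among these is k.

k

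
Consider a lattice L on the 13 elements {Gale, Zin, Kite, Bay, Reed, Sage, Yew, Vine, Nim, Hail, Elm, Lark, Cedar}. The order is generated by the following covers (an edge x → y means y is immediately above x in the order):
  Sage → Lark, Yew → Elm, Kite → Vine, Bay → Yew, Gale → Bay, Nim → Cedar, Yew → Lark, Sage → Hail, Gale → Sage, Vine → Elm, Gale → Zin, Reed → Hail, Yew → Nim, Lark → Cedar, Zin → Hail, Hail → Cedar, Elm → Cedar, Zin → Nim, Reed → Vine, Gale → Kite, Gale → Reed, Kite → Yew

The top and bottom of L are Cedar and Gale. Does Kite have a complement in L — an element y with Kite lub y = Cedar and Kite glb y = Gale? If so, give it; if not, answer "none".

Need y with Kite ∨ y = Cedar and Kite ∧ y = Gale.
Checking each element gives: Hail.

Hail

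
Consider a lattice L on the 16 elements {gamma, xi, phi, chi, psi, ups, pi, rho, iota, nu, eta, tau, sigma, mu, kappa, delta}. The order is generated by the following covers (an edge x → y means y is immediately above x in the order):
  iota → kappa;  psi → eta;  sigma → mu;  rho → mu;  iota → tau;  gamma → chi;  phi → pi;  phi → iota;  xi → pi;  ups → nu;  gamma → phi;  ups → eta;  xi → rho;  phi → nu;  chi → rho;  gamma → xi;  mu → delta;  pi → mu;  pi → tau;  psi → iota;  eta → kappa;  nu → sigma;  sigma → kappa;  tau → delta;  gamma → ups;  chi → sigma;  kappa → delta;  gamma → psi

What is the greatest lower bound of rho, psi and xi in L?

Common lower bounds of {rho, psi, xi}: gamma.
The greatest among these is gamma.

gamma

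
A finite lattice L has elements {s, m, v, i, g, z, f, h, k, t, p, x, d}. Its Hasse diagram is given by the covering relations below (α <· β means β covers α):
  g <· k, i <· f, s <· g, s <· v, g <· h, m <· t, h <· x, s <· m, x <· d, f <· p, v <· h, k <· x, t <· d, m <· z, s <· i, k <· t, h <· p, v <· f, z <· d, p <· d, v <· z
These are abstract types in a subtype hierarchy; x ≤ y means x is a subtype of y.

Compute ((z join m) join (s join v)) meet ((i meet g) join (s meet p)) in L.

z ∨ m = z
s ∨ v = v
z ∨ v = z
i ∧ g = s
s ∧ p = s
s ∨ s = s
z ∧ s = s

s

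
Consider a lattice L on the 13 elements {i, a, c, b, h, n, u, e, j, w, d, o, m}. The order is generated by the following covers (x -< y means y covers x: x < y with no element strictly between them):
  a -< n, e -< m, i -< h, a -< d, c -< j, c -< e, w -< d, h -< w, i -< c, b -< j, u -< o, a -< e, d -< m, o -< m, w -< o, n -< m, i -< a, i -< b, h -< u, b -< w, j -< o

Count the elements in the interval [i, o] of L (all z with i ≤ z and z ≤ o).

8

The interval [i, o] = {b, c, h, i, j, o, u, w}, which has 8 elements.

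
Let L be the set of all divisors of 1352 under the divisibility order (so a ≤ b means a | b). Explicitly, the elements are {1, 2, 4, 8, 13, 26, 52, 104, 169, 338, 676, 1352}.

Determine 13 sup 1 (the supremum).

In the divisibility order, the join is the least common multiple: lcm(13, 1) = 13.

13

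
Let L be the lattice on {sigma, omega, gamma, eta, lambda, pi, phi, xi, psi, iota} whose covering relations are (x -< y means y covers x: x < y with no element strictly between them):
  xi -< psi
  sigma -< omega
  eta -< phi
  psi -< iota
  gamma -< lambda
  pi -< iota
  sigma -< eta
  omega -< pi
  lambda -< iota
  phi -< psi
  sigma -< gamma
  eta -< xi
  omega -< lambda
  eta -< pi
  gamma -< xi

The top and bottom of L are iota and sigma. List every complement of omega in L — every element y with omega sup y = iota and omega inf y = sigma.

Need y with omega ∨ y = iota and omega ∧ y = sigma.
Checking each element gives: phi, psi, xi.

phi, psi, xi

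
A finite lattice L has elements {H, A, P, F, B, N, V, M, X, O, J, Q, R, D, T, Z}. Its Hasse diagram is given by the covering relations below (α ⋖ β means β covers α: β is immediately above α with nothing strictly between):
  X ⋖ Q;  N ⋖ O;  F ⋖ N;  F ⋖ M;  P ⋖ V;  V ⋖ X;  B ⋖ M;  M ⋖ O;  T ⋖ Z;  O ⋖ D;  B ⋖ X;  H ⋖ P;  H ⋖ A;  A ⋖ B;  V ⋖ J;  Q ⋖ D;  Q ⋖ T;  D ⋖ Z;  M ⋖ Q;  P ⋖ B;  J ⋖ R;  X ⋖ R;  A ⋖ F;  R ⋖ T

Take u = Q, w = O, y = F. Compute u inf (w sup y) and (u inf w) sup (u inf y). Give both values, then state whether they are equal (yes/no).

w sup y = O, so u inf (w sup y) = Q inf O = M.
u inf w = M and u inf y = F, so (u inf w) sup (u inf y) = M sup F = M.
Equal: yes.

M; M; yes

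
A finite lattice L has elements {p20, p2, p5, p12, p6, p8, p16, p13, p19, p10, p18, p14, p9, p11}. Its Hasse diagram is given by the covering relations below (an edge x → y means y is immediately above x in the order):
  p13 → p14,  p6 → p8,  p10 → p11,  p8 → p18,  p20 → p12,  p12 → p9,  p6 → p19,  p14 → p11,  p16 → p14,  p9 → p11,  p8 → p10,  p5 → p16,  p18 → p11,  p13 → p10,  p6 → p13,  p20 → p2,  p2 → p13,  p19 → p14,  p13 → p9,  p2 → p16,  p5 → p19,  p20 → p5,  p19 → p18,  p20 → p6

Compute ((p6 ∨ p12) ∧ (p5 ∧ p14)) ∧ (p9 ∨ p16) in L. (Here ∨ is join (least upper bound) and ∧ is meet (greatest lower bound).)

p20

p6 ∨ p12 = p9
p5 ∧ p14 = p5
p9 ∧ p5 = p20
p9 ∨ p16 = p11
p20 ∧ p11 = p20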